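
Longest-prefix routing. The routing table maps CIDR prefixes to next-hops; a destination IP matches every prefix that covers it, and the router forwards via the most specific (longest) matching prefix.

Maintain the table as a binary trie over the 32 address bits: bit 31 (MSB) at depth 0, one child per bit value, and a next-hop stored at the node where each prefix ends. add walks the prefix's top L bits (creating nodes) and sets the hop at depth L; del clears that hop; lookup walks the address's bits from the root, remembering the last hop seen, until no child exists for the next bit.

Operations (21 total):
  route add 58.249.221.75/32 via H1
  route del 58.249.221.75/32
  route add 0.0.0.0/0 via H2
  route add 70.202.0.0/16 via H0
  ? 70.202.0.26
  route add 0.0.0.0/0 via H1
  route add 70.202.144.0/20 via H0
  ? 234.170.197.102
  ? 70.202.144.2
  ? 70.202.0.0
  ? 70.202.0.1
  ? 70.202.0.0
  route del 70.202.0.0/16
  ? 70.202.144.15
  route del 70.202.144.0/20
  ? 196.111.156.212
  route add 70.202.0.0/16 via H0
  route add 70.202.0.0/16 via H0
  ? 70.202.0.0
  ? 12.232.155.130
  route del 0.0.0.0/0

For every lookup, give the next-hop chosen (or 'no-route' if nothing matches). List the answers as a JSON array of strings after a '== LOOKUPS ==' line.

Process each operation:
  add 58.249.221.75/32 -> H1 at depth 32
  del 58.249.221.75/32 (clear depth 32)
  add 0.0.0.0/0 -> H2 at depth 0
  add 70.202.0.0/16 -> H0 at depth 16
  Q 70.202.0.26: descend 0100011011001010 ; hops seen [H2,H0] ; pick H0
  add 0.0.0.0/0 -> H1 at depth 0
  add 70.202.144.0/20 -> H0 at depth 20
  Q 234.170.197.102: descend ε ; hops seen [H1] ; pick H1
  Q 70.202.144.2: descend 01000110110010101001 ; hops seen [H1,H0,H0] ; pick H0
  Q 70.202.0.0: descend 0100011011001010 ; hops seen [H1,H0] ; pick H0
  Q 70.202.0.1: descend 0100011011001010 ; hops seen [H1,H0] ; pick H0
  Q 70.202.0.0: descend 0100011011001010 ; hops seen [H1,H0] ; pick H0
  del 70.202.0.0/16 (clear depth 16)
  Q 70.202.144.15: descend 01000110110010101001 ; hops seen [H1,H0] ; pick H0
  del 70.202.144.0/20 (clear depth 20)
  Q 196.111.156.212: descend ε ; hops seen [H1] ; pick H1
  add 70.202.0.0/16 -> H0 at depth 16
  add 70.202.0.0/16 -> H0 at depth 16
  Q 70.202.0.0: descend 0100011011001010 ; hops seen [H1,H0] ; pick H0
  Q 12.232.155.130: descend 00 ; hops seen [H1] ; pick H1
  del 0.0.0.0/0 (clear depth 0)

== LOOKUPS ==
["H0","H1","H0","H0","H0","H0","H0","H1","H0","H1"]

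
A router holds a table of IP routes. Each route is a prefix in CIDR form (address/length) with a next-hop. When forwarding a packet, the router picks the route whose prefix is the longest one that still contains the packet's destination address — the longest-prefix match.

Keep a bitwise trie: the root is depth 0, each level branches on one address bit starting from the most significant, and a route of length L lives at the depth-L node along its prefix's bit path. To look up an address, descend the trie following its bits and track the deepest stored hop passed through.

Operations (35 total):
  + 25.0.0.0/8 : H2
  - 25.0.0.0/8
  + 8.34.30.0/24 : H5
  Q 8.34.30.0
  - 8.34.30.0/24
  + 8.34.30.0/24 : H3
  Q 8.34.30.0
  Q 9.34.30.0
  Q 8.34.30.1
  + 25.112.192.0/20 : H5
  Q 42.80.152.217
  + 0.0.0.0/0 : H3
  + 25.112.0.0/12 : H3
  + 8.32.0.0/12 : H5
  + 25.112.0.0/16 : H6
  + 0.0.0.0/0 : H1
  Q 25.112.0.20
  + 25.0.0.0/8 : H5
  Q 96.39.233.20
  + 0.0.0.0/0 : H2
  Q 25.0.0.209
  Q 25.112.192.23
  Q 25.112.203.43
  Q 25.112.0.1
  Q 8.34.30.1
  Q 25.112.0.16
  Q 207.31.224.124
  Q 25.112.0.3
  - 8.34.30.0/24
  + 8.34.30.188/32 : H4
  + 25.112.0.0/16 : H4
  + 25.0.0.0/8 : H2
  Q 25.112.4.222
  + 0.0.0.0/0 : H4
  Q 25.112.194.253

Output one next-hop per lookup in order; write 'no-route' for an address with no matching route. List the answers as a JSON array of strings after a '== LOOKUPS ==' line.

Trace:
  add 25.0.0.0/8 -> H2 at depth 8
  del 25.0.0.0/8 (clear depth 8)
  add 8.34.30.0/24 -> H5 at depth 24
  lookup 8.34.30.0: bits 000010000010001000011110 walk d0:-→d1:-→d2:-→d3:-→d4:-→d5:-→d6:-→d7:-→d8:-→d9:-→d10:-→d11:-→d12:-→d13:-→d14:-→d15:-→d16:-→d17:-→d18:-→d19:-→d20:-→d21:-→d22:-→d23:-→d24:H5 -> H5
  del 8.34.30.0/24 (clear depth 24)
  add 8.34.30.0/24 -> H3 at depth 24
  lookup 8.34.30.0: bits 000010000010001000011110 walk d0:-→d1:-→d2:-→d3:-→d4:-→d5:-→d6:-→d7:-→d8:-→d9:-→d10:-→d11:-→d12:-→d13:-→d14:-→d15:-→d16:-→d17:-→d18:-→d19:-→d20:-→d21:-→d22:-→d23:-→d24:H3 -> H3
  lookup 9.34.30.0: bits 0000100 walk d0:-→d1:-→d2:-→d3:-→d4:-→d5:-→d6:-→d7:- -> no-route
  lookup 8.34.30.1: bits 000010000010001000011110 walk d0:-→d1:-→d2:-→d3:-→d4:-→d5:-→d6:-→d7:-→d8:-→d9:-→d10:-→d11:-→d12:-→d13:-→d14:-→d15:-→d16:-→d17:-→d18:-→d19:-→d20:-→d21:-→d22:-→d23:-→d24:H3 -> H3
  add 25.112.192.0/20 -> H5 at depth 20
  lookup 42.80.152.217: bits 00 walk d0:-→d1:-→d2:- -> no-route
  add 0.0.0.0/0 -> H3 at depth 0
  add 25.112.0.0/12 -> H3 at depth 12
  add 8.32.0.0/12 -> H5 at depth 12
  add 25.112.0.0/16 -> H6 at depth 16
  add 0.0.0.0/0 -> H1 at depth 0
  lookup 25.112.0.20: bits 0001100101110000 walk d0:H1→d1:-→d2:-→d3:-→d4:-→d5:-→d6:-→d7:-→d8:-→d9:-→d10:-→d11:-→d12:H3→d13:-→d14:-→d15:-→d16:H6 -> H6
  add 25.0.0.0/8 -> H5 at depth 8
  lookup 96.39.233.20: bits 0 walk d0:H1→d1:- -> H1
  add 0.0.0.0/0 -> H2 at depth 0
  lookup 25.0.0.209: bits 000110010 walk d0:H2→d1:-→d2:-→d3:-→d4:-→d5:-→d6:-→d7:-→d8:H5→d9:- -> H5
  lookup 25.112.192.23: bits 00011001011100001100 walk d0:H2→d1:-→d2:-→d3:-→d4:-→d5:-→d6:-→d7:-→d8:H5→d9:-→d10:-→d11:-→d12:H3→d13:-→d14:-→d15:-→d16:H6→d17:-→d18:-→d19:-→d20:H5 -> H5
  lookup 25.112.203.43: bits 00011001011100001100 walk d0:H2→d1:-→d2:-→d3:-→d4:-→d5:-→d6:-→d7:-→d8:H5→d9:-→d10:-→d11:-→d12:H3→d13:-→d14:-→d15:-→d16:H6→d17:-→d18:-→d19:-→d20:H5 -> H5
  lookup 25.112.0.1: bits 0001100101110000 walk d0:H2→d1:-→d2:-→d3:-→d4:-→d5:-→d6:-→d7:-→d8:H5→d9:-→d10:-→d11:-→d12:H3→d13:-→d14:-→d15:-→d16:H6 -> H6
  lookup 8.34.30.1: bits 000010000010001000011110 walk d0:H2→d1:-→d2:-→d3:-→d4:-→d5:-→d6:-→d7:-→d8:-→d9:-→d10:-→d11:-→d12:H5→d13:-→d14:-→d15:-→d16:-→d17:-→d18:-→d19:-→d20:-→d21:-→d22:-→d23:-→d24:H3 -> H3
  lookup 25.112.0.16: bits 0001100101110000 walk d0:H2→d1:-→d2:-→d3:-→d4:-→d5:-→d6:-→d7:-→d8:H5→d9:-→d10:-→d11:-→d12:H3→d13:-→d14:-→d15:-→d16:H6 -> H6
  lookup 207.31.224.124: bits ε walk d0:H2 -> H2
  lookup 25.112.0.3: bits 0001100101110000 walk d0:H2→d1:-→d2:-→d3:-→d4:-→d5:-→d6:-→d7:-→d8:H5→d9:-→d10:-→d11:-→d12:H3→d13:-→d14:-→d15:-→d16:H6 -> H6
  del 8.34.30.0/24 (clear depth 24)
  add 8.34.30.188/32 -> H4 at depth 32
  add 25.112.0.0/16 -> H4 at depth 16
  add 25.0.0.0/8 -> H2 at depth 8
  lookup 25.112.4.222: bits 0001100101110000 walk d0:H2→d1:-→d2:-→d3:-→d4:-→d5:-→d6:-→d7:-→d8:H2→d9:-→d10:-→d11:-→d12:H3→d13:-→d14:-→d15:-→d16:H4 -> H4
  add 0.0.0.0/0 -> H4 at depth 0
  lookup 25.112.194.253: bits 00011001011100001100 walk d0:H4→d1:-→d2:-→d3:-→d4:-→d5:-→d6:-→d7:-→d8:H2→d9:-→d10:-→d11:-→d12:H3→d13:-→d14:-→d15:-→d16:H4→d17:-→d18:-→d19:-→d20:H5 -> H5

== LOOKUPS ==
["H5","H3","no-route","H3","no-route","H6","H1","H5","H5","H5","H6","H3","H6","H2","H6","H4","H5"]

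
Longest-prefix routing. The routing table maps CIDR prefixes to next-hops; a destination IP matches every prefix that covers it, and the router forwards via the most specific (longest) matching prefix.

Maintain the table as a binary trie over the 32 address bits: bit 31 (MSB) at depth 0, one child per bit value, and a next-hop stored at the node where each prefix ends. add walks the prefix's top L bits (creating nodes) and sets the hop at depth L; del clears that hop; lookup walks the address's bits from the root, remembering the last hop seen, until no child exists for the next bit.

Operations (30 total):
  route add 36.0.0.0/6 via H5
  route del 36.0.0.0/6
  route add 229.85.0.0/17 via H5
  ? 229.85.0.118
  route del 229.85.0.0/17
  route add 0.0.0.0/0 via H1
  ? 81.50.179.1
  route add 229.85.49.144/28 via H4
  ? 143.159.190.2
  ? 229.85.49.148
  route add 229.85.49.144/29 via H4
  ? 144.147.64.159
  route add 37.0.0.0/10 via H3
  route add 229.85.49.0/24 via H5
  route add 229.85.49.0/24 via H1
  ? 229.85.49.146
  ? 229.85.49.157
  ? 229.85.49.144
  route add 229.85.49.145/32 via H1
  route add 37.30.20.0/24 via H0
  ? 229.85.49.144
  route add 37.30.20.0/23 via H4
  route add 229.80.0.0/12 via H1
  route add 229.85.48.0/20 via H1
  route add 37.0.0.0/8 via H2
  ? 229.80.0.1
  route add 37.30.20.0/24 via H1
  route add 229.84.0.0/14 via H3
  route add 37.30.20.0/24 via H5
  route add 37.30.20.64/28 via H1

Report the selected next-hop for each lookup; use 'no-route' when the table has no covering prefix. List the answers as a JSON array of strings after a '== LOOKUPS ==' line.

Apply in order:
  add 36.0.0.0/6 -> H5 at depth 6
  del 36.0.0.0/6 (clear depth 6)
  add 229.85.0.0/17 -> H5 at depth 17
  ? 229.85.0.118  path d0:-→d1:-→d2:-→d3:-→d4:-→d5:-→d6:-→d7:-→d8:-→d9:-→d10:-→d11:-→d12:-→d13:-→d14:-→d15:-→d16:-→d17:H5  best=H5
  del 229.85.0.0/17 (clear depth 17)
  add 0.0.0.0/0 -> H1 at depth 0
  ? 81.50.179.1  path d0:H1→d1:-  best=H1
  add 229.85.49.144/28 -> H4 at depth 28
  ? 143.159.190.2  path d0:H1→d1:-  best=H1
  ? 229.85.49.148  path d0:H1→d1:-→d2:-→d3:-→d4:-→d5:-→d6:-→d7:-→d8:-→d9:-→d10:-→d11:-→d12:-→d13:-→d14:-→d15:-→d16:-→d17:-→d18:-→d19:-→d20:-→d21:-→d22:-→d23:-→d24:-→d25:-→d26:-→d27:-→d28:H4  best=H4
  add 229.85.49.144/29 -> H4 at depth 29
  ? 144.147.64.159  path d0:H1→d1:-  best=H1
  add 37.0.0.0/10 -> H3 at depth 10
  add 229.85.49.0/24 -> H5 at depth 24
  add 229.85.49.0/24 -> H1 at depth 24
  ? 229.85.49.146  path d0:H1→d1:-→d2:-→d3:-→d4:-→d5:-→d6:-→d7:-→d8:-→d9:-→d10:-→d11:-→d12:-→d13:-→d14:-→d15:-→d16:-→d17:-→d18:-→d19:-→d20:-→d21:-→d22:-→d23:-→d24:H1→d25:-→d26:-→d27:-→d28:H4→d29:H4  best=H4
  ? 229.85.49.157  path d0:H1→d1:-→d2:-→d3:-→d4:-→d5:-→d6:-→d7:-→d8:-→d9:-→d10:-→d11:-→d12:-→d13:-→d14:-→d15:-→d16:-→d17:-→d18:-→d19:-→d20:-→d21:-→d22:-→d23:-→d24:H1→d25:-→d26:-→d27:-→d28:H4  best=H4
  ? 229.85.49.144  path d0:H1→d1:-→d2:-→d3:-→d4:-→d5:-→d6:-→d7:-→d8:-→d9:-→d10:-→d11:-→d12:-→d13:-→d14:-→d15:-→d16:-→d17:-→d18:-→d19:-→d20:-→d21:-→d22:-→d23:-→d24:H1→d25:-→d26:-→d27:-→d28:H4→d29:H4  best=H4
  add 229.85.49.145/32 -> H1 at depth 32
  add 37.30.20.0/24 -> H0 at depth 24
  ? 229.85.49.144  path d0:H1→d1:-→d2:-→d3:-→d4:-→d5:-→d6:-→d7:-→d8:-→d9:-→d10:-→d11:-→d12:-→d13:-→d14:-→d15:-→d16:-→d17:-→d18:-→d19:-→d20:-→d21:-→d22:-→d23:-→d24:H1→d25:-→d26:-→d27:-→d28:H4→d29:H4→d30:-→d31:-  best=H4
  add 37.30.20.0/23 -> H4 at depth 23
  add 229.80.0.0/12 -> H1 at depth 12
  add 229.85.48.0/20 -> H1 at depth 20
  add 37.0.0.0/8 -> H2 at depth 8
  ? 229.80.0.1  path d0:H1→d1:-→d2:-→d3:-→d4:-→d5:-→d6:-→d7:-→d8:-→d9:-→d10:-→d11:-→d12:H1→d13:-  best=H1
  add 37.30.20.0/24 -> H1 at depth 24
  add 229.84.0.0/14 -> H3 at depth 14
  add 37.30.20.0/24 -> H5 at depth 24
  add 37.30.20.64/28 -> H1 at depth 28

== LOOKUPS ==
["H5","H1","H1","H4","H1","H4","H4","H4","H4","H1"]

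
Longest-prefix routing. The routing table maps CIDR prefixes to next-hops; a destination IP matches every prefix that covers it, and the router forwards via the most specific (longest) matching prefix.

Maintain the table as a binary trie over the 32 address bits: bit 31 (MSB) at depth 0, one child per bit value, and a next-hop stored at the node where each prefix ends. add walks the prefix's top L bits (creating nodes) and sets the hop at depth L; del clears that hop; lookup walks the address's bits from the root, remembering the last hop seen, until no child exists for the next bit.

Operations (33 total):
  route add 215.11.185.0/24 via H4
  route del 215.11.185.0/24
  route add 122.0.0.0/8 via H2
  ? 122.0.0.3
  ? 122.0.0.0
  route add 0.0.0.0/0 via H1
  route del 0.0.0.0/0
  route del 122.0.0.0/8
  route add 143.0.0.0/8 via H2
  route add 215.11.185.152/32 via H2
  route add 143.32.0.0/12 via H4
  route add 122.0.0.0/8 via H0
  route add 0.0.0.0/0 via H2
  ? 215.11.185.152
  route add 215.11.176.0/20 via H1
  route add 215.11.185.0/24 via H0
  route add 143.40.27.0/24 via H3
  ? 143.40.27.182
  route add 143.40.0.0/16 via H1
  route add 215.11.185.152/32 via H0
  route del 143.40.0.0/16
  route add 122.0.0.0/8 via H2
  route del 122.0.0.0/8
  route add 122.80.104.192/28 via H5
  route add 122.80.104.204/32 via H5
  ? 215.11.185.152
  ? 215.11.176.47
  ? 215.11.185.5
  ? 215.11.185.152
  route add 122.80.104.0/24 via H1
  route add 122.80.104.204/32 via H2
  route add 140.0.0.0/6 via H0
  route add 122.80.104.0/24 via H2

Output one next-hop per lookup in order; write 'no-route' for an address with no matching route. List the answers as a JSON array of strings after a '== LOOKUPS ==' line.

Trace:
  + 215.11.185.0/24 (H4) depth=24
  - 215.11.185.0/24 clear@24
  + 122.0.0.0/8 (H2) depth=8
  Q 122.0.0.3: descend 01111010 ; hops seen [H2] ; pick H2
  Q 122.0.0.0: descend 01111010 ; hops seen [H2] ; pick H2
  + 0.0.0.0/0 (H1) depth=0
  - 0.0.0.0/0 clear@0
  - 122.0.0.0/8 clear@8
  + 143.0.0.0/8 (H2) depth=8
  + 215.11.185.152/32 (H2) depth=32
  + 143.32.0.0/12 (H4) depth=12
  + 122.0.0.0/8 (H0) depth=8
  + 0.0.0.0/0 (H2) depth=0
  Q 215.11.185.152: descend 11010111000010111011100110011000 ; hops seen [H2,H2] ; pick H2
  + 215.11.176.0/20 (H1) depth=20
  + 215.11.185.0/24 (H0) depth=24
  + 143.40.27.0/24 (H3) depth=24
  Q 143.40.27.182: descend 100011110010100000011011 ; hops seen [H2,H2,H4,H3] ; pick H3
  + 143.40.0.0/16 (H1) depth=16
  + 215.11.185.152/32 (H0) depth=32
  - 143.40.0.0/16 clear@16
  + 122.0.0.0/8 (H2) depth=8
  - 122.0.0.0/8 clear@8
  + 122.80.104.192/28 (H5) depth=28
  + 122.80.104.204/32 (H5) depth=32
  Q 215.11.185.152: descend 11010111000010111011100110011000 ; hops seen [H2,H1,H0,H0] ; pick H0
  Q 215.11.176.47: descend 11010111000010111011 ; hops seen [H2,H1] ; pick H1
  Q 215.11.185.5: descend 110101110000101110111001 ; hops seen [H2,H1,H0] ; pick H0
  Q 215.11.185.152: descend 11010111000010111011100110011000 ; hops seen [H2,H1,H0,H0] ; pick H0
  + 122.80.104.0/24 (H1) depth=24
  + 122.80.104.204/32 (H2) depth=32
  + 140.0.0.0/6 (H0) depth=6
  + 122.80.104.0/24 (H2) depth=24

== LOOKUPS ==
["H2","H2","H2","H3","H0","H1","H0","H0"]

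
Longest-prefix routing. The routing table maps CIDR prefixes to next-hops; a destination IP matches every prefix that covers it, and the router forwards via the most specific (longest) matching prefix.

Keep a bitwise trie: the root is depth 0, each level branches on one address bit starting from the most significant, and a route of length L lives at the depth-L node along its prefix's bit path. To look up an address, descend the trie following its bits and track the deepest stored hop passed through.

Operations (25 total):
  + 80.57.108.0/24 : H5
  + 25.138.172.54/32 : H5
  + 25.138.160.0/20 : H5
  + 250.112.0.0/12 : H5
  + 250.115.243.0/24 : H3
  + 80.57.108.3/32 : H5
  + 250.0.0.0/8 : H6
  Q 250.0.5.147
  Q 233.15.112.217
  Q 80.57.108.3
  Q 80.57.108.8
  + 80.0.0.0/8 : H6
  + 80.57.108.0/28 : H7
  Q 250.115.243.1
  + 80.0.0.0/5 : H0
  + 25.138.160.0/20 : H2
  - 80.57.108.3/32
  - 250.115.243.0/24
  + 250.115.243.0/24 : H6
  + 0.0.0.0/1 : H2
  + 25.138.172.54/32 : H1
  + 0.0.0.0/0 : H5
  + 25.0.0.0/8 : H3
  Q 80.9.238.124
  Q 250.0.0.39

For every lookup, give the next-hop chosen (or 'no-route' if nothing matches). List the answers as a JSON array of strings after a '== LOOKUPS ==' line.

Apply in order:
  + 80.57.108.0/24 (H5) depth=24
  + 25.138.172.54/32 (H5) depth=32
  + 25.138.160.0/20 (H5) depth=20
  + 250.112.0.0/12 (H5) depth=12
  + 250.115.243.0/24 (H3) depth=24
  + 80.57.108.3/32 (H5) depth=32
  + 250.0.0.0/8 (H6) depth=8
  Q 250.0.5.147: descend 111110100 ; hops seen [H6] ; pick H6
  Q 233.15.112.217: descend 111 ; hops seen [∅] ; pick no-route
  Q 80.57.108.3: descend 01010000001110010110110000000011 ; hops seen [H5,H5] ; pick H5
  Q 80.57.108.8: descend 0101000000111001011011000000 ; hops seen [H5] ; pick H5
  + 80.0.0.0/8 (H6) depth=8
  + 80.57.108.0/28 (H7) depth=28
  Q 250.115.243.1: descend 111110100111001111110011 ; hops seen [H6,H5,H3] ; pick H3
  + 80.0.0.0/5 (H0) depth=5
  + 25.138.160.0/20 (H2) depth=20
  del 80.57.108.3/32 (clear depth 32)
  del 250.115.243.0/24 (clear depth 24)
  + 250.115.243.0/24 (H6) depth=24
  + 0.0.0.0/1 (H2) depth=1
  + 25.138.172.54/32 (H1) depth=32
  + 0.0.0.0/0 (H5) depth=0
  + 25.0.0.0/8 (H3) depth=8
  Q 80.9.238.124: descend 0101000000 ; hops seen [H5,H2,H0,H6] ; pick H6
  Q 250.0.0.39: descend 111110100 ; hops seen [H5,H6] ; pick H6

== LOOKUPS ==
["H6","no-route","H5","H5","H3","H6","H6"]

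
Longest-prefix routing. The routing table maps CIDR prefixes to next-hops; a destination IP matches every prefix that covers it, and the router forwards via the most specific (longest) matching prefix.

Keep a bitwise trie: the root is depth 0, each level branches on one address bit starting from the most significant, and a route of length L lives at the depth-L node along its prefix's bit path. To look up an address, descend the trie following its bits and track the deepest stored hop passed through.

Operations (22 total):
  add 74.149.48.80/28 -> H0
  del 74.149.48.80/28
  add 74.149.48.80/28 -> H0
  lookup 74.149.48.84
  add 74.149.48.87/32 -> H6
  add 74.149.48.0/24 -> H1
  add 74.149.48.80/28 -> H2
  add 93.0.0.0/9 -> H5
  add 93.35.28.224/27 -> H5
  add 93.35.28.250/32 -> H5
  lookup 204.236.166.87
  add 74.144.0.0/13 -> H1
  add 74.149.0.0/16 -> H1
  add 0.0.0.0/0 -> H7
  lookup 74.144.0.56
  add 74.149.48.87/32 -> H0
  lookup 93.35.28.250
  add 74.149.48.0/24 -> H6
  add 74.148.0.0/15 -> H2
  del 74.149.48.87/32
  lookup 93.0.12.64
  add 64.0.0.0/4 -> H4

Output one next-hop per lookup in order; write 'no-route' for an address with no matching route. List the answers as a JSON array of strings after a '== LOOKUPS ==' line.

Trace:
  + 74.149.48.80/28 (H0) depth=28
  del 74.149.48.80/28 (clear depth 28)
  + 74.149.48.80/28 (H0) depth=28
  Q 74.149.48.84: descend 0100101010010101001100000101 ; hops seen [H0] ; pick H0
  + 74.149.48.87/32 (H6) depth=32
  + 74.149.48.0/24 (H1) depth=24
  + 74.149.48.80/28 (H2) depth=28
  + 93.0.0.0/9 (H5) depth=9
  + 93.35.28.224/27 (H5) depth=27
  + 93.35.28.250/32 (H5) depth=32
  Q 204.236.166.87: descend ε ; hops seen [∅] ; pick no-route
  + 74.144.0.0/13 (H1) depth=13
  + 74.149.0.0/16 (H1) depth=16
  + 0.0.0.0/0 (H7) depth=0
  Q 74.144.0.56: descend 0100101010010 ; hops seen [H7,H1] ; pick H1
  + 74.149.48.87/32 (H0) depth=32
  Q 93.35.28.250: descend 01011101001000110001110011111010 ; hops seen [H7,H5,H5,H5] ; pick H5
  + 74.149.48.0/24 (H6) depth=24
  + 74.148.0.0/15 (H2) depth=15
  del 74.149.48.87/32 (clear depth 32)
  Q 93.0.12.64: descend 0101110100 ; hops seen [H7,H5] ; pick H5
  + 64.0.0.0/4 (H4) depth=4

== LOOKUPS ==
["H0","no-route","H1","H5","H5"]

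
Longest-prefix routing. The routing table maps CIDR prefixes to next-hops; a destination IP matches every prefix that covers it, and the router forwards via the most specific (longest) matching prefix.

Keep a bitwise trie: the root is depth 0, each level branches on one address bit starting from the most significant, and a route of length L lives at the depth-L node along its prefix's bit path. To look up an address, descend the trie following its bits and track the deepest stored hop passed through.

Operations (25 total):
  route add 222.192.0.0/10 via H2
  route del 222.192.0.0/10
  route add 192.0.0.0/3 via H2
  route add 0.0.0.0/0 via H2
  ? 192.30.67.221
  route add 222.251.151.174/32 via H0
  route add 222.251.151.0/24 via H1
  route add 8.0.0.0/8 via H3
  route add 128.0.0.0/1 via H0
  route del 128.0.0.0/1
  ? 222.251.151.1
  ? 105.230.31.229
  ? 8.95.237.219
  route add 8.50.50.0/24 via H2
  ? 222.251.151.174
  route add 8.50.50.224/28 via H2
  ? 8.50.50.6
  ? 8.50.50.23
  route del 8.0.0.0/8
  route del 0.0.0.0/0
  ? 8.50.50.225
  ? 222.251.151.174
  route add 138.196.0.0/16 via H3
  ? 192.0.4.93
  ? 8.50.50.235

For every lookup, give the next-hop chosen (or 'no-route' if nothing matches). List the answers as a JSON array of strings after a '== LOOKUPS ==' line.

Trace:
  add 222.192.0.0/10 -> H2 at depth 10
  del 222.192.0.0/10 (clear depth 10)
  add 192.0.0.0/3 -> H2 at depth 3
  add 0.0.0.0/0 -> H2 at depth 0
  ? 192.30.67.221  path d0:H2→d1:-→d2:-→d3:H2  best=H2
  add 222.251.151.174/32 -> H0 at depth 32
  add 222.251.151.0/24 -> H1 at depth 24
  add 8.0.0.0/8 -> H3 at depth 8
  add 128.0.0.0/1 -> H0 at depth 1
  del 128.0.0.0/1 (clear depth 1)
  ? 222.251.151.1  path d0:H2→d1:-→d2:-→d3:H2→d4:-→d5:-→d6:-→d7:-→d8:-→d9:-→d10:-→d11:-→d12:-→d13:-→d14:-→d15:-→d16:-→d17:-→d18:-→d19:-→d20:-→d21:-→d22:-→d23:-→d24:H1  best=H1
  ? 105.230.31.229  path d0:H2→d1:-  best=H2
  ? 8.95.237.219  path d0:H2→d1:-→d2:-→d3:-→d4:-→d5:-→d6:-→d7:-→d8:H3  best=H3
  add 8.50.50.0/24 -> H2 at depth 24
  ? 222.251.151.174  path d0:H2→d1:-→d2:-→d3:H2→d4:-→d5:-→d6:-→d7:-→d8:-→d9:-→d10:-→d11:-→d12:-→d13:-→d14:-→d15:-→d16:-→d17:-→d18:-→d19:-→d20:-→d21:-→d22:-→d23:-→d24:H1→d25:-→d26:-→d27:-→d28:-→d29:-→d30:-→d31:-→d32:H0  best=H0
  add 8.50.50.224/28 -> H2 at depth 28
  ? 8.50.50.6  path d0:H2→d1:-→d2:-→d3:-→d4:-→d5:-→d6:-→d7:-→d8:H3→d9:-→d10:-→d11:-→d12:-→d13:-→d14:-→d15:-→d16:-→d17:-→d18:-→d19:-→d20:-→d21:-→d22:-→d23:-→d24:H2  best=H2
  ? 8.50.50.23  path d0:H2→d1:-→d2:-→d3:-→d4:-→d5:-→d6:-→d7:-→d8:H3→d9:-→d10:-→d11:-→d12:-→d13:-→d14:-→d15:-→d16:-→d17:-→d18:-→d19:-→d20:-→d21:-→d22:-→d23:-→d24:H2  best=H2
  del 8.0.0.0/8 (clear depth 8)
  del 0.0.0.0/0 (clear depth 0)
  ? 8.50.50.225  path d0:-→d1:-→d2:-→d3:-→d4:-→d5:-→d6:-→d7:-→d8:-→d9:-→d10:-→d11:-→d12:-→d13:-→d14:-→d15:-→d16:-→d17:-→d18:-→d19:-→d20:-→d21:-→d22:-→d23:-→d24:H2→d25:-→d26:-→d27:-→d28:H2  best=H2
  ? 222.251.151.174  path d0:-→d1:-→d2:-→d3:H2→d4:-→d5:-→d6:-→d7:-→d8:-→d9:-→d10:-→d11:-→d12:-→d13:-→d14:-→d15:-→d16:-→d17:-→d18:-→d19:-→d20:-→d21:-→d22:-→d23:-→d24:H1→d25:-→d26:-→d27:-→d28:-→d29:-→d30:-→d31:-→d32:H0  best=H0
  add 138.196.0.0/16 -> H3 at depth 16
  ? 192.0.4.93  path d0:-→d1:-→d2:-→d3:H2  best=H2
  ? 8.50.50.235  path d0:-→d1:-→d2:-→d3:-→d4:-→d5:-→d6:-→d7:-→d8:-→d9:-→d10:-→d11:-→d12:-→d13:-→d14:-→d15:-→d16:-→d17:-→d18:-→d19:-→d20:-→d21:-→d22:-→d23:-→d24:H2→d25:-→d26:-→d27:-→d28:H2  best=H2

== LOOKUPS ==
["H2","H1","H2","H3","H0","H2","H2","H2","H0","H2","H2"]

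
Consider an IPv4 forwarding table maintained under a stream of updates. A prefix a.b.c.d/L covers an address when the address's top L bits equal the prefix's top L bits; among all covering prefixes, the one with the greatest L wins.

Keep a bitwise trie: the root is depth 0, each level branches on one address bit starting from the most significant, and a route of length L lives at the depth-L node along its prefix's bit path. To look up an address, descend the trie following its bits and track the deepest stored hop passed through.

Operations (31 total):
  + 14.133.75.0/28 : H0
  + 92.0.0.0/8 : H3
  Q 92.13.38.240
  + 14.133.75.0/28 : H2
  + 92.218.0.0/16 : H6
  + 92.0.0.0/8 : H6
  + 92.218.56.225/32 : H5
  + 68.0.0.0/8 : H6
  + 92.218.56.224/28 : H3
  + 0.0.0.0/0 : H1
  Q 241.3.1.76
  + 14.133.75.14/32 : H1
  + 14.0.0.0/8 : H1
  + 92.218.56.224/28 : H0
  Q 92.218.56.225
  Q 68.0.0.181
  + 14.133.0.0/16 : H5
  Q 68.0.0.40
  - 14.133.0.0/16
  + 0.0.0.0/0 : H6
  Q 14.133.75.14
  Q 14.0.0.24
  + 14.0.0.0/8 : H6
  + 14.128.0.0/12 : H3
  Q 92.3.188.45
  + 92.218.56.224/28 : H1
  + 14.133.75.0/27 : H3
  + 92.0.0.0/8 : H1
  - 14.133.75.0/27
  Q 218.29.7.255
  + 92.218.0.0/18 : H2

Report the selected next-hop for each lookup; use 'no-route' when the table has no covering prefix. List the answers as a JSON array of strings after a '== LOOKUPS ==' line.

Process each operation:
  + 14.133.75.0/28 (H0) depth=28
  + 92.0.0.0/8 (H3) depth=8
  Q 92.13.38.240: descend 01011100 ; hops seen [H3] ; pick H3
  + 14.133.75.0/28 (H2) depth=28
  + 92.218.0.0/16 (H6) depth=16
  + 92.0.0.0/8 (H6) depth=8
  + 92.218.56.225/32 (H5) depth=32
  + 68.0.0.0/8 (H6) depth=8
  + 92.218.56.224/28 (H3) depth=28
  + 0.0.0.0/0 (H1) depth=0
  Q 241.3.1.76: descend ε ; hops seen [H1] ; pick H1
  + 14.133.75.14/32 (H1) depth=32
  + 14.0.0.0/8 (H1) depth=8
  + 92.218.56.224/28 (H0) depth=28
  Q 92.218.56.225: descend 01011100110110100011100011100001 ; hops seen [H1,H6,H6,H0,H5] ; pick H5
  Q 68.0.0.181: descend 01000100 ; hops seen [H1,H6] ; pick H6
  + 14.133.0.0/16 (H5) depth=16
  Q 68.0.0.40: descend 01000100 ; hops seen [H1,H6] ; pick H6
  - 14.133.0.0/16 clear@16
  + 0.0.0.0/0 (H6) depth=0
  Q 14.133.75.14: descend 00001110100001010100101100001110 ; hops seen [H6,H1,H2,H1] ; pick H1
  Q 14.0.0.24: descend 00001110 ; hops seen [H6,H1] ; pick H1
  + 14.0.0.0/8 (H6) depth=8
  + 14.128.0.0/12 (H3) depth=12
  Q 92.3.188.45: descend 01011100 ; hops seen [H6,H6] ; pick H6
  + 92.218.56.224/28 (H1) depth=28
  + 14.133.75.0/27 (H3) depth=27
  + 92.0.0.0/8 (H1) depth=8
  - 14.133.75.0/27 clear@27
  Q 218.29.7.255: descend ε ; hops seen [H6] ; pick H6
  + 92.218.0.0/18 (H2) depth=18

== LOOKUPS ==
["H3","H1","H5","H6","H6","H1","H1","H6","H6"]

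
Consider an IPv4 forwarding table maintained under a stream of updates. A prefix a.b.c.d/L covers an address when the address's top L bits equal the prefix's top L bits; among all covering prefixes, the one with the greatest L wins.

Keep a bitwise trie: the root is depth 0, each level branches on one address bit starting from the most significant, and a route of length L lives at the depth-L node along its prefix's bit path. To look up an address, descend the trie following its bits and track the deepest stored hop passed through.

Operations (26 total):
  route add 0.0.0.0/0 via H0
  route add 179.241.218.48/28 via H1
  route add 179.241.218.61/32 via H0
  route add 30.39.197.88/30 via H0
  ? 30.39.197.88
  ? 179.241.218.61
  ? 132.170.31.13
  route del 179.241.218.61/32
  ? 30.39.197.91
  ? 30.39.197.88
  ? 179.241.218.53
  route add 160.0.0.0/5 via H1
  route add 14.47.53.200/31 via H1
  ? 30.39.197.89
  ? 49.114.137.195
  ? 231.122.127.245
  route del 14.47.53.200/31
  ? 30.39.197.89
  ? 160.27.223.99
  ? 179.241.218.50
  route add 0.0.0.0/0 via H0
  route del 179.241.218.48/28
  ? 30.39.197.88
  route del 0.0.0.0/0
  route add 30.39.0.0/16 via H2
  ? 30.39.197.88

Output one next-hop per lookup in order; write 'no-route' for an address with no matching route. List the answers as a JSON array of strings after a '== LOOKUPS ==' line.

Process each operation:
  add 0.0.0.0/0 -> H0 at depth 0
  add 179.241.218.48/28 -> H1 at depth 28
  add 179.241.218.61/32 -> H0 at depth 32
  add 30.39.197.88/30 -> H0 at depth 30
  Q 30.39.197.88: descend 000111100010011111000101010110 ; hops seen [H0,H0] ; pick H0
  Q 179.241.218.61: descend 10110011111100011101101000111101 ; hops seen [H0,H1,H0] ; pick H0
  Q 132.170.31.13: descend 10 ; hops seen [H0] ; pick H0
  del 179.241.218.61/32 (clear depth 32)
  Q 30.39.197.91: descend 000111100010011111000101010110 ; hops seen [H0,H0] ; pick H0
  Q 30.39.197.88: descend 000111100010011111000101010110 ; hops seen [H0,H0] ; pick H0
  Q 179.241.218.53: descend 1011001111110001110110100011 ; hops seen [H0,H1] ; pick H1
  add 160.0.0.0/5 -> H1 at depth 5
  add 14.47.53.200/31 -> H1 at depth 31
  Q 30.39.197.89: descend 000111100010011111000101010110 ; hops seen [H0,H0] ; pick H0
  Q 49.114.137.195: descend 00 ; hops seen [H0] ; pick H0
  Q 231.122.127.245: descend 1 ; hops seen [H0] ; pick H0
  del 14.47.53.200/31 (clear depth 31)
  Q 30.39.197.89: descend 000111100010011111000101010110 ; hops seen [H0,H0] ; pick H0
  Q 160.27.223.99: descend 10100 ; hops seen [H0,H1] ; pick H1
  Q 179.241.218.50: descend 1011001111110001110110100011 ; hops seen [H0,H1] ; pick H1
  add 0.0.0.0/0 -> H0 at depth 0
  del 179.241.218.48/28 (clear depth 28)
  Q 30.39.197.88: descend 000111100010011111000101010110 ; hops seen [H0,H0] ; pick H0
  del 0.0.0.0/0 (clear depth 0)
  add 30.39.0.0/16 -> H2 at depth 16
  Q 30.39.197.88: descend 000111100010011111000101010110 ; hops seen [H2,H0] ; pick H0

== LOOKUPS ==
["H0","H0","H0","H0","H0","H1","H0","H0","H0","H0","H1","H1","H0","H0"]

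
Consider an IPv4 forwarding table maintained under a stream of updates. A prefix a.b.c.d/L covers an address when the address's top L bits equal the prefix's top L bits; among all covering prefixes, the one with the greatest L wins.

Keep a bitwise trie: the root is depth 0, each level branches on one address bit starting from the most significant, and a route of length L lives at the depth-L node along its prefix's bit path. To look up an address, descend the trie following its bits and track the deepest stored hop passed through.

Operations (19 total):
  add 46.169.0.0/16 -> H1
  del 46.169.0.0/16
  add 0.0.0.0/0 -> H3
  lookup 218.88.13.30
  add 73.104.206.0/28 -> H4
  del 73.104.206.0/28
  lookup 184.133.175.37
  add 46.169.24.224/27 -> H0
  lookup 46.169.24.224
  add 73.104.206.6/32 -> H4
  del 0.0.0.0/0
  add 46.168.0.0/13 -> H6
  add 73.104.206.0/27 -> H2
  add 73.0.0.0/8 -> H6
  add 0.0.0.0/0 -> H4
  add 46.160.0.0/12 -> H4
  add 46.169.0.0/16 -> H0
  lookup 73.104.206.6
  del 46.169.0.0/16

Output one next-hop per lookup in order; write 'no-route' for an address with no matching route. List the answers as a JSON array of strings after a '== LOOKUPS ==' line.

Process each operation:
  + 46.169.0.0/16 (H1) depth=16
  del 46.169.0.0/16 (clear depth 16)
  + 0.0.0.0/0 (H3) depth=0
  ? 218.88.13.30  path d0:H3  best=H3
  + 73.104.206.0/28 (H4) depth=28
  del 73.104.206.0/28 (clear depth 28)
  ? 184.133.175.37  path d0:H3  best=H3
  + 46.169.24.224/27 (H0) depth=27
  ? 46.169.24.224  path d0:H3→d1:-→d2:-→d3:-→d4:-→d5:-→d6:-→d7:-→d8:-→d9:-→d10:-→d11:-→d12:-→d13:-→d14:-→d15:-→d16:-→d17:-→d18:-→d19:-→d20:-→d21:-→d22:-→d23:-→d24:-→d25:-→d26:-→d27:H0  best=H0
  + 73.104.206.6/32 (H4) depth=32
  del 0.0.0.0/0 (clear depth 0)
  + 46.168.0.0/13 (H6) depth=13
  + 73.104.206.0/27 (H2) depth=27
  + 73.0.0.0/8 (H6) depth=8
  + 0.0.0.0/0 (H4) depth=0
  + 46.160.0.0/12 (H4) depth=12
  + 46.169.0.0/16 (H0) depth=16
  ? 73.104.206.6  path d0:H4→d1:-→d2:-→d3:-→d4:-→d5:-→d6:-→d7:-→d8:H6→d9:-→d10:-→d11:-→d12:-→d13:-→d14:-→d15:-→d16:-→d17:-→d18:-→d19:-→d20:-→d21:-→d22:-→d23:-→d24:-→d25:-→d26:-→d27:H2→d28:-→d29:-→d30:-→d31:-→d32:H4  best=H4
  del 46.169.0.0/16 (clear depth 16)

== LOOKUPS ==
["H3","H3","H0","H4"]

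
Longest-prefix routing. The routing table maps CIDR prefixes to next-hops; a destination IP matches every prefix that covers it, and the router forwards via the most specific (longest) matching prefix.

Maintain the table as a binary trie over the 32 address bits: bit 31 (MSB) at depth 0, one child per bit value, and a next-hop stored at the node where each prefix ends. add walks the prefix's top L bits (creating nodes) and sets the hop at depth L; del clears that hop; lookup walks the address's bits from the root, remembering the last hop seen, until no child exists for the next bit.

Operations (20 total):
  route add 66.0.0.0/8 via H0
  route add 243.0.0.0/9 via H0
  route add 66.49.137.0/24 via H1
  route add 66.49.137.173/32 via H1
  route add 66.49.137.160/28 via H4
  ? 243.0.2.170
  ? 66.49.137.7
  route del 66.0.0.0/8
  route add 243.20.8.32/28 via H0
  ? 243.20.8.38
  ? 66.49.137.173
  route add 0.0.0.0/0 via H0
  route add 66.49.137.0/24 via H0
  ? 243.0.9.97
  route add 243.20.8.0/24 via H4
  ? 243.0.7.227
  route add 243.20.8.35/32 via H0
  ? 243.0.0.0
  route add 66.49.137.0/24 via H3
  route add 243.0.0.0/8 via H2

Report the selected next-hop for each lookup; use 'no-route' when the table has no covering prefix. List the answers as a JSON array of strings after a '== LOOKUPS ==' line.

Process each operation:
  + 66.0.0.0/8 (H0) depth=8
  + 243.0.0.0/9 (H0) depth=9
  + 66.49.137.0/24 (H1) depth=24
  + 66.49.137.173/32 (H1) depth=32
  + 66.49.137.160/28 (H4) depth=28
  lookup 243.0.2.170: bits 111100110 walk d0:-→d1:-→d2:-→d3:-→d4:-→d5:-→d6:-→d7:-→d8:-→d9:H0 -> H0
  lookup 66.49.137.7: bits 010000100011000110001001 walk d0:-→d1:-→d2:-→d3:-→d4:-→d5:-→d6:-→d7:-→d8:H0→d9:-→d10:-→d11:-→d12:-→d13:-→d14:-→d15:-→d16:-→d17:-→d18:-→d19:-→d20:-→d21:-→d22:-→d23:-→d24:H1 -> H1
  - 66.0.0.0/8 clear@8
  + 243.20.8.32/28 (H0) depth=28
  lookup 243.20.8.38: bits 1111001100010100000010000010 walk d0:-→d1:-→d2:-→d3:-→d4:-→d5:-→d6:-→d7:-→d8:-→d9:H0→d10:-→d11:-→d12:-→d13:-→d14:-→d15:-→d16:-→d17:-→d18:-→d19:-→d20:-→d21:-→d22:-→d23:-→d24:-→d25:-→d26:-→d27:-→d28:H0 -> H0
  lookup 66.49.137.173: bits 01000010001100011000100110101101 walk d0:-→d1:-→d2:-→d3:-→d4:-→d5:-→d6:-→d7:-→d8:-→d9:-→d10:-→d11:-→d12:-→d13:-→d14:-→d15:-→d16:-→d17:-→d18:-→d19:-→d20:-→d21:-→d22:-→d23:-→d24:H1→d25:-→d26:-→d27:-→d28:H4→d29:-→d30:-→d31:-→d32:H1 -> H1
  + 0.0.0.0/0 (H0) depth=0
  + 66.49.137.0/24 (H0) depth=24
  lookup 243.0.9.97: bits 11110011000 walk d0:H0→d1:-→d2:-→d3:-→d4:-→d5:-→d6:-→d7:-→d8:-→d9:H0→d10:-→d11:- -> H0
  + 243.20.8.0/24 (H4) depth=24
  lookup 243.0.7.227: bits 11110011000 walk d0:H0→d1:-→d2:-→d3:-→d4:-→d5:-→d6:-→d7:-→d8:-→d9:H0→d10:-→d11:- -> H0
  + 243.20.8.35/32 (H0) depth=32
  lookup 243.0.0.0: bits 11110011000 walk d0:H0→d1:-→d2:-→d3:-→d4:-→d5:-→d6:-→d7:-→d8:-→d9:H0→d10:-→d11:- -> H0
  + 66.49.137.0/24 (H3) depth=24
  + 243.0.0.0/8 (H2) depth=8

== LOOKUPS ==
["H0","H1","H0","H1","H0","H0","H0"]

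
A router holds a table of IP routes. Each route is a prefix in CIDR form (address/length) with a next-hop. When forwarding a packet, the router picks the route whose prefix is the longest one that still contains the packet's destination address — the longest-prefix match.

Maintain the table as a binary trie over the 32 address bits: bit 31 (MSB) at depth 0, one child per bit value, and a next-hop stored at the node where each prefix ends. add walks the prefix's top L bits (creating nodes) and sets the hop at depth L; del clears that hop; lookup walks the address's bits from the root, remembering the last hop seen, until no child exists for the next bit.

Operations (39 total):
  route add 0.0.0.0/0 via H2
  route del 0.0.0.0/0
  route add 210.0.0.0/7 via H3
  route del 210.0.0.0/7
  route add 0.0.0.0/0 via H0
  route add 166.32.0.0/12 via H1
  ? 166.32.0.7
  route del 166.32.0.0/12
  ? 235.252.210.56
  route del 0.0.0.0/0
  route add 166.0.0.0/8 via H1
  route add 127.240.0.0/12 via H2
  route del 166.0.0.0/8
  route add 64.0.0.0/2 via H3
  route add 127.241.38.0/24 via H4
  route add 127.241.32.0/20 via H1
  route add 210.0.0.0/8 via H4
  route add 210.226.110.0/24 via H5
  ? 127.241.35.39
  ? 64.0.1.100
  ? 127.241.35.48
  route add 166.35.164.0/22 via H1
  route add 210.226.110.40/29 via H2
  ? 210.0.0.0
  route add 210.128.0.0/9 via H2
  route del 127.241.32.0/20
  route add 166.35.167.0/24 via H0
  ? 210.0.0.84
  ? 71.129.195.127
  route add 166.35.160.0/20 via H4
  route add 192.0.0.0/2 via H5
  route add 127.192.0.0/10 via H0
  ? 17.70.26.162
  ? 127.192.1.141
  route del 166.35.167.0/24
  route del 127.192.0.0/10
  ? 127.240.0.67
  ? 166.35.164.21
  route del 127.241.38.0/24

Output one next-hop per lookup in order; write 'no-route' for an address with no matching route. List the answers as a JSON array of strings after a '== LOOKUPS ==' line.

Apply in order:
  + 0.0.0.0/0 (H2) depth=0
  del 0.0.0.0/0 (clear depth 0)
  + 210.0.0.0/7 (H3) depth=7
  del 210.0.0.0/7 (clear depth 7)
  + 0.0.0.0/0 (H0) depth=0
  + 166.32.0.0/12 (H1) depth=12
  Q 166.32.0.7: descend 101001100010 ; hops seen [H0,H1] ; pick H1
  del 166.32.0.0/12 (clear depth 12)
  Q 235.252.210.56: descend 11 ; hops seen [H0] ; pick H0
  del 0.0.0.0/0 (clear depth 0)
  + 166.0.0.0/8 (H1) depth=8
  + 127.240.0.0/12 (H2) depth=12
  del 166.0.0.0/8 (clear depth 8)
  + 64.0.0.0/2 (H3) depth=2
  + 127.241.38.0/24 (H4) depth=24
  + 127.241.32.0/20 (H1) depth=20
  + 210.0.0.0/8 (H4) depth=8
  + 210.226.110.0/24 (H5) depth=24
  Q 127.241.35.39: descend 011111111111000100100 ; hops seen [H3,H2,H1] ; pick H1
  Q 64.0.1.100: descend 01 ; hops seen [H3] ; pick H3
  Q 127.241.35.48: descend 011111111111000100100 ; hops seen [H3,H2,H1] ; pick H1
  + 166.35.164.0/22 (H1) depth=22
  + 210.226.110.40/29 (H2) depth=29
  Q 210.0.0.0: descend 11010010 ; hops seen [H4] ; pick H4
  + 210.128.0.0/9 (H2) depth=9
  del 127.241.32.0/20 (clear depth 20)
  + 166.35.167.0/24 (H0) depth=24
  Q 210.0.0.84: descend 11010010 ; hops seen [H4] ; pick H4
  Q 71.129.195.127: descend 01 ; hops seen [H3] ; pick H3
  + 166.35.160.0/20 (H4) depth=20
  + 192.0.0.0/2 (H5) depth=2
  + 127.192.0.0/10 (H0) depth=10
  Q 17.70.26.162: descend 0 ; hops seen [∅] ; pick no-route
  Q 127.192.1.141: descend 0111111111 ; hops seen [H3,H0] ; pick H0
  del 166.35.167.0/24 (clear depth 24)
  del 127.192.0.0/10 (clear depth 10)
  Q 127.240.0.67: descend 011111111111000 ; hops seen [H3,H2] ; pick H2
  Q 166.35.164.21: descend 1010011000100011101001 ; hops seen [H4,H1] ; pick H1
  del 127.241.38.0/24 (clear depth 24)

== LOOKUPS ==
["H1","H0","H1","H3","H1","H4","H4","H3","no-route","H0","H2","H1"]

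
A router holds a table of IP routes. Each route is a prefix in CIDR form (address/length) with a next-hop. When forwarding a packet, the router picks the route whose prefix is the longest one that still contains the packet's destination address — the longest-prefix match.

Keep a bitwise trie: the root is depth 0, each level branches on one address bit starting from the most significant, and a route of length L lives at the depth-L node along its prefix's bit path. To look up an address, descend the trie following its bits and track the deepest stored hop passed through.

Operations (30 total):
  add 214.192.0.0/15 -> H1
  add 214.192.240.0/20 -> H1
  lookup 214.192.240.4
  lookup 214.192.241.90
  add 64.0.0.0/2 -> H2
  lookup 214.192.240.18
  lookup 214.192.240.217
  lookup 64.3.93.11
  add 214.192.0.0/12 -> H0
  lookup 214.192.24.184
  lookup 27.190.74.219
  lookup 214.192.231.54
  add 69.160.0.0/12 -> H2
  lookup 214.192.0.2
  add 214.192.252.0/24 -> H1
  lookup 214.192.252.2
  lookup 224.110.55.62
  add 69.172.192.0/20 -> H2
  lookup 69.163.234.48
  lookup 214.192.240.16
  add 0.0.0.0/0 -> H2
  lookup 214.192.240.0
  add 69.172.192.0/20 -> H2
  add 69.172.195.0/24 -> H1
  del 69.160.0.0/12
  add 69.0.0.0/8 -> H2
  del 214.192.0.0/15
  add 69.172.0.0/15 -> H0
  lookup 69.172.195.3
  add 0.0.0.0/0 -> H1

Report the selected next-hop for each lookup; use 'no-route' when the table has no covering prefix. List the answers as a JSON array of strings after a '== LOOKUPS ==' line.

Trace:
  add 214.192.0.0/15 -> H1 at depth 15
  add 214.192.240.0/20 -> H1 at depth 20
  lookup 214.192.240.4: bits 11010110110000001111 walk d0:-→d1:-→d2:-→d3:-→d4:-→d5:-→d6:-→d7:-→d8:-→d9:-→d10:-→d11:-→d12:-→d13:-→d14:-→d15:H1→d16:-→d17:-→d18:-→d19:-→d20:H1 -> H1
  lookup 214.192.241.90: bits 11010110110000001111 walk d0:-→d1:-→d2:-→d3:-→d4:-→d5:-→d6:-→d7:-→d8:-→d9:-→d10:-→d11:-→d12:-→d13:-→d14:-→d15:H1→d16:-→d17:-→d18:-→d19:-→d20:H1 -> H1
  add 64.0.0.0/2 -> H2 at depth 2
  lookup 214.192.240.18: bits 11010110110000001111 walk d0:-→d1:-→d2:-→d3:-→d4:-→d5:-→d6:-→d7:-→d8:-→d9:-→d10:-→d11:-→d12:-→d13:-→d14:-→d15:H1→d16:-→d17:-→d18:-→d19:-→d20:H1 -> H1
  lookup 214.192.240.217: bits 11010110110000001111 walk d0:-→d1:-→d2:-→d3:-→d4:-→d5:-→d6:-→d7:-→d8:-→d9:-→d10:-→d11:-→d12:-→d13:-→d14:-→d15:H1→d16:-→d17:-→d18:-→d19:-→d20:H1 -> H1
  lookup 64.3.93.11: bits 01 walk d0:-→d1:-→d2:H2 -> H2
  add 214.192.0.0/12 -> H0 at depth 12
  lookup 214.192.24.184: bits 1101011011000000 walk d0:-→d1:-→d2:-→d3:-→d4:-→d5:-→d6:-→d7:-→d8:-→d9:-→d10:-→d11:-→d12:H0→d13:-→d14:-→d15:H1→d16:- -> H1
  lookup 27.190.74.219: bits 0 walk d0:-→d1:- -> no-route
  lookup 214.192.231.54: bits 1101011011000000111 walk d0:-→d1:-→d2:-→d3:-→d4:-→d5:-→d6:-→d7:-→d8:-→d9:-→d10:-→d11:-→d12:H0→d13:-→d14:-→d15:H1→d16:-→d17:-→d18:-→d19:- -> H1
  add 69.160.0.0/12 -> H2 at depth 12
  lookup 214.192.0.2: bits 1101011011000000 walk d0:-→d1:-→d2:-→d3:-→d4:-→d5:-→d6:-→d7:-→d8:-→d9:-→d10:-→d11:-→d12:H0→d13:-→d14:-→d15:H1→d16:- -> H1
  add 214.192.252.0/24 -> H1 at depth 24
  lookup 214.192.252.2: bits 110101101100000011111100 walk d0:-→d1:-→d2:-→d3:-→d4:-→d5:-→d6:-→d7:-→d8:-→d9:-→d10:-→d11:-→d12:H0→d13:-→d14:-→d15:H1→d16:-→d17:-→d18:-→d19:-→d20:H1→d21:-→d22:-→d23:-→d24:H1 -> H1
  lookup 224.110.55.62: bits 11 walk d0:-→d1:-→d2:- -> no-route
  add 69.172.192.0/20 -> H2 at depth 20
  lookup 69.163.234.48: bits 010001011010 walk d0:-→d1:-→d2:H2→d3:-→d4:-→d5:-→d6:-→d7:-→d8:-→d9:-→d10:-→d11:-→d12:H2 -> H2
  lookup 214.192.240.16: bits 11010110110000001111 walk d0:-→d1:-→d2:-→d3:-→d4:-→d5:-→d6:-→d7:-→d8:-→d9:-→d10:-→d11:-→d12:H0→d13:-→d14:-→d15:H1→d16:-→d17:-→d18:-→d19:-→d20:H1 -> H1
  add 0.0.0.0/0 -> H2 at depth 0
  lookup 214.192.240.0: bits 11010110110000001111 walk d0:H2→d1:-→d2:-→d3:-→d4:-→d5:-→d6:-→d7:-→d8:-→d9:-→d10:-→d11:-→d12:H0→d13:-→d14:-→d15:H1→d16:-→d17:-→d18:-→d19:-→d20:H1 -> H1
  add 69.172.192.0/20 -> H2 at depth 20
  add 69.172.195.0/24 -> H1 at depth 24
  - 69.160.0.0/12 clear@12
  add 69.0.0.0/8 -> H2 at depth 8
  - 214.192.0.0/15 clear@15
  add 69.172.0.0/15 -> H0 at depth 15
  lookup 69.172.195.3: bits 010001011010110011000011 walk d0:H2→d1:-→d2:H2→d3:-→d4:-→d5:-→d6:-→d7:-→d8:H2→d9:-→d10:-→d11:-→d12:-→d13:-→d14:-→d15:H0→d16:-→d17:-→d18:-→d19:-→d20:H2→d21:-→d22:-→d23:-→d24:H1 -> H1
  add 0.0.0.0/0 -> H1 at depth 0

== LOOKUPS ==
["H1","H1","H1","H1","H2","H1","no-route","H1","H1","H1","no-route","H2","H1","H1","H1"]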